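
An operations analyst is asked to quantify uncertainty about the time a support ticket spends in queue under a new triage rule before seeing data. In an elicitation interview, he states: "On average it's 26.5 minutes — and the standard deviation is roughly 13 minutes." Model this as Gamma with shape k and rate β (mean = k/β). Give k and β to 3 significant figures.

For Gamma(k, rate β): mean = k/β, variance = k/β², so CV = 1/√k.
CV = SD/mean = 13/26.5 = 0.4906, hence k = 1/CV² = 4.16.
Then β = k/mean = 4.16/26.5 = 0.157.

k ≈ 4.16, β ≈ 0.157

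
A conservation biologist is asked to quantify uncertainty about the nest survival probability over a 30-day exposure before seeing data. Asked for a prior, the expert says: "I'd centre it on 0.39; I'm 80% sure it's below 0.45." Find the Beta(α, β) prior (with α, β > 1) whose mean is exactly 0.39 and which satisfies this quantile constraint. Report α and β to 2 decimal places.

With mean 0.39 fixed, write α = 0.39s, β = 0.61s where s = α+β.
Need P(θ < 0.45) = 0.8 under Beta(0.39s, 0.61s). Normal approximation: (q−m)/√(m(1−m)/s) ≈ z_{0.8} = 0.842, so s ≈ 0.39·0.61·(0.842)²/(0.45−0.39)² = 46.8.
At s = 46.8: P(θ<0.45) ≈ 0.802. Adjusting to match 0.8 gives s ≈ 46.18.
So α = 0.39·46.18 ≈ 18.01, β = 0.61·46.18 ≈ 28.17.

α ≈ 18.01, β ≈ 28.17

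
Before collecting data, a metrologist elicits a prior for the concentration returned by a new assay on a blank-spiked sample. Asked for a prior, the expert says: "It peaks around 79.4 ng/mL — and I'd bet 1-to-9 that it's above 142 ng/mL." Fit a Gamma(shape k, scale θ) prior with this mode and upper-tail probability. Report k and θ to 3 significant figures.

Gamma(k,θ) with k>1 has mode (k−1)θ, so θ = 79.4/(k−1).
Need P(X < 142) = 0.9 with θ tied to k this way. Start at k = 2, θ = 79.4: P(X<142) ≈ 0.534.
Too low — raise k to concentrate. Iterating converges to k ≈ 6.63.
Then θ = 79.4/(6.63−1) ≈ 14.1.

k ≈ 6.63, θ ≈ 14.1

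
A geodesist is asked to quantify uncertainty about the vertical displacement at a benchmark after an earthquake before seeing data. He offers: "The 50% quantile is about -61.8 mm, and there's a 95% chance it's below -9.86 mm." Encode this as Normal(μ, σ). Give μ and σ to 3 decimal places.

μ = -61.800, σ = 31.577

For Normal(μ,σ), the p-quantile is μ + z_p·σ. Here z_{0.5} = 0, z_{0.95} = 1.645.
So -61.8 = μ + 0σ and -9.86 = μ + 1.645σ.
Subtracting: σ = (-9.86 − -61.8)/(1.645 − (0)) = 31.577.
Then μ = -61.8 − (0)·31.577 = -61.800.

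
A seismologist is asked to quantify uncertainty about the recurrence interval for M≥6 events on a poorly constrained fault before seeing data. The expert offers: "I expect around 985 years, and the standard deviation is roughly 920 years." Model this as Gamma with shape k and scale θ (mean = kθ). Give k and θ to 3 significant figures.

k ≈ 1.15, θ ≈ 859

For Gamma(k, scale θ): mean = kθ, variance = kθ², so CV = 1/√k.
CV = SD/mean = 920/985 = 0.934, hence k = 1/CV² = 1.15.
Then θ = mean/k = 985/1.15 = 859.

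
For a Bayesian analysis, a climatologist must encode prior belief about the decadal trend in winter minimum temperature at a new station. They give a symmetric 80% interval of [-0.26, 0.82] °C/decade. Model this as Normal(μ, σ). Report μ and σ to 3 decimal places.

A symmetric 80% interval runs μ ± z·σ with z = 1.282.
Half-width = 0.54, so σ = 0.54/1.282 = 0.421.
μ is the interval midpoint, 0.280.

μ = 0.280, σ = 0.421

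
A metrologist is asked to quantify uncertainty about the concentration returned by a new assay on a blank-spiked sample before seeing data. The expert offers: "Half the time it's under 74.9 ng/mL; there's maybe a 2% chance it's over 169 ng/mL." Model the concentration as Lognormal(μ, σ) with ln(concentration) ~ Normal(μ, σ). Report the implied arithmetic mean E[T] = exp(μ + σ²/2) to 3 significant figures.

If T ~ Lognormal(μ,σ) then ln T ~ Normal(μ,σ), so the p-quantile of ln T is μ + z_p·σ.
ln(74.9) = 4.316 and ln(169) = 5.13; z_{0.5} = 0, z_{0.98} = 2.054.
σ = (5.13 − 4.316)/(2.054 − (0)) = 0.396.
μ = 4.316 − (0)·0.396 = 4.316.
E[T] = exp(μ + σ²/2) = exp(4.316 + 0.0785) = 81 ng/mL.

E[T] ≈ 81 ng/mL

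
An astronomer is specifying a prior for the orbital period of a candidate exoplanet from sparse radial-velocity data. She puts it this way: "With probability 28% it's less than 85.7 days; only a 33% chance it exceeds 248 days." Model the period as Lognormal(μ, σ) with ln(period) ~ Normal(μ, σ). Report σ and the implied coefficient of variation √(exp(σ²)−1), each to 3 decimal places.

If T ~ Lognormal(μ,σ) then ln T ~ Normal(μ,σ), so the p-quantile of ln T is μ + z_p·σ.
ln(85.7) = 4.451 and ln(248) = 5.513; z_{0.28} = -0.5828, z_{0.67} = 0.4399.
σ = (5.513 − 4.451)/(0.4399 − (-0.5828)) = 1.039.
μ = 4.451 − (-0.5828)·1.039 = 5.056.
CV = √(exp(σ²)−1) = √(exp(1.0794)−1) = 1.394.

σ ≈ 1.039, CV ≈ 1.394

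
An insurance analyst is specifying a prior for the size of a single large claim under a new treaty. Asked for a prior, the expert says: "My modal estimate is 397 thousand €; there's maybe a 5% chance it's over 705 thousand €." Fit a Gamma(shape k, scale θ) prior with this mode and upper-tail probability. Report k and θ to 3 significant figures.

Gamma(k,θ) with k>1 has mode (k−1)θ, so θ = 397/(k−1).
Need P(X < 705) = 0.95 with θ tied to k this way. Start at k = 2, θ = 397: P(X<705) ≈ 0.530.
Too low — raise k to concentrate. Iterating converges to k ≈ 9.46.
Then θ = 397/(9.46−1) ≈ 47.

k ≈ 9.46, θ ≈ 47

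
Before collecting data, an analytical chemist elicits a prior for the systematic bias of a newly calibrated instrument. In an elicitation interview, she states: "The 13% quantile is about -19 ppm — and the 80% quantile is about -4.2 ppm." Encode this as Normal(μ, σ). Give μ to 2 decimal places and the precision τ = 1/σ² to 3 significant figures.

μ = -10.53, τ = 0.0177

For Normal(μ,σ), the p-quantile is μ + z_p·σ. Here z_{0.13} = -1.126, z_{0.8} = 0.8416.
So -19 = μ − 1.126σ and -4.2 = μ + 0.8416σ.
Subtracting: σ = (-4.2 − -19)/(0.8416 − (-1.126)) = 7.52.
Then μ = -19 − (-1.126)·7.52 = -10.53.
Precision τ = 1/σ² = 1/7.52² = 0.0177.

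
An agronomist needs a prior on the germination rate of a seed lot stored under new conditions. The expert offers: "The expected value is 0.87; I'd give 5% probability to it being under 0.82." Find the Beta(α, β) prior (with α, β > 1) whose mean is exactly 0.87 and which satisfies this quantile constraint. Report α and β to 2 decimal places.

α ≈ 119.15, β ≈ 17.80

With mean 0.87 fixed, write α = 0.87s, β = 0.13s where s = α+β.
Need P(θ < 0.82) = 0.05 under Beta(0.87s, 0.13s). Normal approximation: (q−m)/√(m(1−m)/s) ≈ z_{0.05} = -1.64, so s ≈ 0.87·0.13·(-1.64)²/(0.82−0.87)² = 122.4.
At s = 122.4: P(θ<0.82) ≈ 0.059. Adjusting to match 0.05 gives s ≈ 136.96.
So α = 0.87·136.96 ≈ 119.15, β = 0.13·136.96 ≈ 17.80.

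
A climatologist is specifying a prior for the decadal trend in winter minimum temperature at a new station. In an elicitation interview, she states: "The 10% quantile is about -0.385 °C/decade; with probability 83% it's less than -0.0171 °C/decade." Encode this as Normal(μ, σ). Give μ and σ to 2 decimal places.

μ = -0.17, σ = 0.16

For Normal(μ,σ), the p-quantile is μ + z_p·σ. Here z_{0.1} = -1.282, z_{0.83} = 0.9542.
So -0.385 = μ − 1.282σ and -0.0171 = μ + 0.9542σ.
Subtracting: σ = (-0.0171 − -0.385)/(0.9542 − (-1.282)) = 0.16.
Then μ = -0.385 − (-1.282)·0.16 = -0.17.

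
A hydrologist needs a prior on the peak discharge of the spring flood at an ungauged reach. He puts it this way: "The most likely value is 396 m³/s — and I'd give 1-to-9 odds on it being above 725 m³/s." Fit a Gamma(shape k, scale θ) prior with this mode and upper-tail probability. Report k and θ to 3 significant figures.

k ≈ 6.21, θ ≈ 76

Gamma(k,θ) with k>1 has mode (k−1)θ, so θ = 396/(k−1).
Need P(X < 725) = 0.9 with θ tied to k this way. Start at k = 2, θ = 396: P(X<725) ≈ 0.546.
Too low — raise k to concentrate. Iterating converges to k ≈ 6.21.
Then θ = 396/(6.21−1) ≈ 76.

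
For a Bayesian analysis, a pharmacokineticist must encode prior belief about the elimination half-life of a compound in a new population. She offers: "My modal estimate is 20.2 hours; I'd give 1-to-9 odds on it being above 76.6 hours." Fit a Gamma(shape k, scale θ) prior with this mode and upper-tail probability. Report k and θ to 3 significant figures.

k ≈ 2.04, θ ≈ 19.4

Gamma(k,θ) with k>1 has mode (k−1)θ, so θ = 20.2/(k−1).
Need P(X < 76.6) = 0.9 with θ tied to k this way. Start at k = 2, θ = 20.2: P(X<76.6) ≈ 0.892.
Too low — raise k to concentrate. Iterating converges to k ≈ 2.04.
Then θ = 20.2/(2.04−1) ≈ 19.4.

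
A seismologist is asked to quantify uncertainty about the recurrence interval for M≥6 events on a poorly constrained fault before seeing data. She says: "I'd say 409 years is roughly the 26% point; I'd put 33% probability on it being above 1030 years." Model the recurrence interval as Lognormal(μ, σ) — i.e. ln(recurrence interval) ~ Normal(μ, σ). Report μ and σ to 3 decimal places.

μ ≈ 6.562, σ ≈ 0.853

If T ~ Lognormal(μ,σ) then ln T ~ Normal(μ,σ), so the p-quantile of ln T is μ + z_p·σ.
ln(409) = 6.014 and ln(1030) = 6.937; z_{0.26} = -0.6433, z_{0.67} = 0.4399.
σ = (6.937 − 6.014)/(0.4399 − (-0.6433)) = 0.853.
μ = 6.014 − (-0.6433)·0.853 = 6.562.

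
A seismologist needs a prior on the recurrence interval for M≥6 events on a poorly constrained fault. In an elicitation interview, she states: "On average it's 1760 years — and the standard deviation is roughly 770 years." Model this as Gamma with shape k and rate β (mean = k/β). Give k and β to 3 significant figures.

For Gamma(k, rate β): mean = k/β, variance = k/β², so CV = 1/√k.
CV = SD/mean = 770/1760 = 0.4375, hence k = 1/CV² = 5.22.
Then β = k/mean = 5.22/1760 = 0.00297.

k ≈ 5.22, β ≈ 0.00297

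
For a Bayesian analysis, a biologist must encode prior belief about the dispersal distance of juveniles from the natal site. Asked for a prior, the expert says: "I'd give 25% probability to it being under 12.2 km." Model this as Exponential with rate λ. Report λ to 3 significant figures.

P(T < 12.2) = 1 − e^(−λ·12.2) = 0.25, so λ = −ln(1−0.25)/12.2 = −ln(0.75)/12.2 = 0.0236.

λ ≈ 0.0236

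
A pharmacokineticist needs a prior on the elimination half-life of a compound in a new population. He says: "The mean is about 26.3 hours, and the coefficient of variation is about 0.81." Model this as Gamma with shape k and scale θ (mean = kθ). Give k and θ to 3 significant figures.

For Gamma(k, scale θ): mean = kθ, variance = kθ², so CV = 1/√k.
CV = 0.81, hence k = 1/CV² = 1.52.
Then θ = mean/k = 26.3/1.52 = 17.3.

k ≈ 1.52, θ ≈ 17.3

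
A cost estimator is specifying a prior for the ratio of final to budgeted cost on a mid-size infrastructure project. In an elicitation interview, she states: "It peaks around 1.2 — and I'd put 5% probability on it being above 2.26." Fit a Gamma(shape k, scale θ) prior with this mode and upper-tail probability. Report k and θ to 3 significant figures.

k ≈ 7.94, θ ≈ 0.173

Gamma(k,θ) with k>1 has mode (k−1)θ, so θ = 1.2/(k−1).
Need P(X < 2.26) = 0.95 with θ tied to k this way. Start at k = 2, θ = 1.2: P(X<2.26) ≈ 0.561.
Too low — raise k to concentrate. Iterating converges to k ≈ 7.94.
Then θ = 1.2/(7.94−1) ≈ 0.173.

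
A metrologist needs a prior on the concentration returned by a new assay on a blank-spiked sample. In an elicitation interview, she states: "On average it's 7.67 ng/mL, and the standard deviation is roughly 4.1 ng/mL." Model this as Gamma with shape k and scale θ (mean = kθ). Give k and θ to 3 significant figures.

For Gamma(k, scale θ): mean = kθ, variance = kθ², so CV = 1/√k.
CV = SD/mean = 4.1/7.67 = 0.5346, hence k = 1/CV² = 3.5.
Then θ = mean/k = 7.67/3.5 = 2.19.

k ≈ 3.5, θ ≈ 2.19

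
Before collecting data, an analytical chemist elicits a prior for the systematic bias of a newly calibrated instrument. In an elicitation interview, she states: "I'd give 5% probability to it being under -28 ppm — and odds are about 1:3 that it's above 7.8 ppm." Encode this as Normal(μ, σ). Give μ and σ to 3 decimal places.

For Normal(μ,σ), the p-quantile is μ + z_p·σ. Here z_{0.05} = -1.645, z_{0.75} = 0.6745.
So -28 = μ − 1.645σ and 7.8 = μ + 0.6745σ.
Subtracting: σ = (7.8 − -28)/(0.6745 − (-1.645)) = 15.435.
Then μ = -28 − (-1.645)·15.435 = -2.611.

μ = -2.611, σ = 15.435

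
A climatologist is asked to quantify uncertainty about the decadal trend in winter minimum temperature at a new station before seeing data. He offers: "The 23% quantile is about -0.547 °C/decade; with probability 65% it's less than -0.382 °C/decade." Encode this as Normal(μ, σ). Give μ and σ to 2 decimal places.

The p-quantile of Normal(μ,σ) is μ + z_p·σ, with z_{0.23} = -0.7388 and z_{0.65} = 0.3853.
Eliminate σ: μ = (z₂·x₁ − z₁·x₂)/(z₂ − z₁) = (0.3853·-0.547 − (-0.7388)·-0.382)/1.124 = -0.44.
Then σ = (x₂ − x₁)/(z₂ − z₁) = (-0.382 − -0.547)/1.124 = 0.15.

μ = -0.44, σ = 0.15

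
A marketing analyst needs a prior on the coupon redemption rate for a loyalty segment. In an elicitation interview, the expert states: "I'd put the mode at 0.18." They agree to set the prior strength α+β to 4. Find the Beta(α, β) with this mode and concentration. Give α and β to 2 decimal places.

α = 1.36, β = 2.64

For α,β > 1 the Beta mode is (α−1)/(α+β−2). With α+β = 4, the mode is (α−1)/2.
Set (α−1)/2 = 0.18 → α = 1 + 0.18·2 = 1.36.
β = 4 − α = 2.64.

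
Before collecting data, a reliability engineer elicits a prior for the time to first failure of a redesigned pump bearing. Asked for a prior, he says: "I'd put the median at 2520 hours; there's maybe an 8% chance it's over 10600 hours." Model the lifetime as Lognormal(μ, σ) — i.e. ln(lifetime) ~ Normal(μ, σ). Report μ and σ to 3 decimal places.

If T ~ Lognormal(μ,σ) then ln T ~ Normal(μ,σ), so the p-quantile of ln T is μ + z_p·σ.
ln(2520) = 7.832 and ln(10600) = 9.269; z_{0.5} = 0, z_{0.92} = 1.405.
σ = (9.269 − 7.832)/(1.405 − (0)) = 1.022.
μ = 7.832 − (0)·1.022 = 7.832.

μ ≈ 7.832, σ ≈ 1.022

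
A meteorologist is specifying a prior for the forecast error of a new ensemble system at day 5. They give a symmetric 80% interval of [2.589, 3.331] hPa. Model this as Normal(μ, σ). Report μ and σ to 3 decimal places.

μ = 2.960, σ = 0.289

A symmetric 80% interval runs μ ± z·σ with z = 1.282.
Half-width = 0.371, so σ = 0.371/1.282 = 0.289.
μ is the interval midpoint, 2.960.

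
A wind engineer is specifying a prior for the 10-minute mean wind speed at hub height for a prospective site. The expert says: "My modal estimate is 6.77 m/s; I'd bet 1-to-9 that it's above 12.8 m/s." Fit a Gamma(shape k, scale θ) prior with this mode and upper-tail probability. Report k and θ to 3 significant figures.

Gamma(k,θ) with k>1 has mode (k−1)θ, so θ = 6.77/(k−1).
Need P(X < 12.8) = 0.9 with θ tied to k this way. Start at k = 2, θ = 6.77: P(X<12.8) ≈ 0.564.
Too low — raise k to concentrate. Iterating converges to k ≈ 5.71.
Then θ = 6.77/(5.71−1) ≈ 1.44.

k ≈ 5.71, θ ≈ 1.44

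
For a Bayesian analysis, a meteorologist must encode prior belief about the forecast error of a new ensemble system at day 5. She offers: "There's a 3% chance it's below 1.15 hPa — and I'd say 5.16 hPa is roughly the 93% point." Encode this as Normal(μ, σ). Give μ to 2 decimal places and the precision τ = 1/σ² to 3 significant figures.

μ = 3.40, τ = 0.701

The p-quantile of Normal(μ,σ) is μ + z_p·σ, with z_{0.03} = -1.881 and z_{0.93} = 1.476.
Eliminate σ: μ = (z₂·x₁ − z₁·x₂)/(z₂ − z₁) = (1.476·1.15 − (-1.881)·5.16)/3.357 = 3.40.
Then σ = (x₂ − x₁)/(z₂ − z₁) = (5.16 − 1.15)/3.357 = 1.19.
Precision τ = 1/σ² = 1/1.195² = 0.701.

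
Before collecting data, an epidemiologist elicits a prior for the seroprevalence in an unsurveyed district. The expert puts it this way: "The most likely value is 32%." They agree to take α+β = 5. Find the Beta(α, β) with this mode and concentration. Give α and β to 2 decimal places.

For α,β > 1 the Beta mode is (α−1)/(α+β−2). With α+β = 5, the mode is (α−1)/3.
Set (α−1)/3 = 0.32 → α = 1 + 0.32·3 = 1.96.
β = 5 − α = 3.04.

α = 1.96, β = 3.04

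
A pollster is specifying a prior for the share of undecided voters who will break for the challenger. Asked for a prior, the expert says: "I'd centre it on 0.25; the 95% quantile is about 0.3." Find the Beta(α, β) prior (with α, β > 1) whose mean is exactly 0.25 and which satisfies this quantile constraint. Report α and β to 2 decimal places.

With mean 0.25 fixed, write α = 0.25s, β = 0.75s where s = α+β.
Need P(θ < 0.3) = 0.95 under Beta(0.25s, 0.75s). Normal approximation: (q−m)/√(m(1−m)/s) ≈ z_{0.95} = 1.64, so s ≈ 0.25·0.75·(1.64)²/(0.3−0.25)² = 202.9.
At s = 202.9: P(θ<0.3) ≈ 0.946. Adjusting to match 0.95 gives s ≈ 213.04.
So α = 0.25·213.04 ≈ 53.26, β = 0.75·213.04 ≈ 159.78.

α ≈ 53.26, β ≈ 159.78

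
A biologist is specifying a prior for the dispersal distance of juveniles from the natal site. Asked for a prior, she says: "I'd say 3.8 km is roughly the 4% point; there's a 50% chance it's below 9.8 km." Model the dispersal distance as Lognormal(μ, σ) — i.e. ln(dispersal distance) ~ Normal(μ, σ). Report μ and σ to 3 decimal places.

μ ≈ 2.282, σ ≈ 0.541

If T ~ Lognormal(μ,σ) then ln T ~ Normal(μ,σ), so the p-quantile of ln T is μ + z_p·σ.
ln(3.8) = 1.335 and ln(9.8) = 2.282; z_{0.04} = -1.751, z_{0.5} = 0.
σ = (2.282 − 1.335)/(0 − (-1.751)) = 0.541.
μ = 1.335 − (-1.751)·0.541 = 2.282.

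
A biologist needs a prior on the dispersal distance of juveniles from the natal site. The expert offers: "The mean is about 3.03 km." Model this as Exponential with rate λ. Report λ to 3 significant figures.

λ ≈ 0.33

Exponential mean = 1/λ, so λ = 1/3.03 = 0.33.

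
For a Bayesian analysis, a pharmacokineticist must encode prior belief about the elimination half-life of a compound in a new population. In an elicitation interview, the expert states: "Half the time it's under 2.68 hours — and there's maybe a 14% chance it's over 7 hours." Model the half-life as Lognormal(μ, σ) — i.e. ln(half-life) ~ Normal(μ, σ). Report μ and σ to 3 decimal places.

If T ~ Lognormal(μ,σ) then ln T ~ Normal(μ,σ), so the p-quantile of ln T is μ + z_p·σ.
ln(2.68) = 0.9858 and ln(7) = 1.946; z_{0.5} = 0, z_{0.86} = 1.08.
σ = (1.946 − 0.9858)/(1.08 − (0)) = 0.889.
μ = 0.9858 − (0)·0.889 = 0.986.

μ ≈ 0.986, σ ≈ 0.889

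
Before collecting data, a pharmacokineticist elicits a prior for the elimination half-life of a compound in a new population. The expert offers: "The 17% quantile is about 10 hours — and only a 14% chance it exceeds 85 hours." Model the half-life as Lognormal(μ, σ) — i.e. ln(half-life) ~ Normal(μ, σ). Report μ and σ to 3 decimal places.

If T ~ Lognormal(μ,σ) then ln T ~ Normal(μ,σ), so the p-quantile of ln T is μ + z_p·σ.
ln(10) = 2.303 and ln(85) = 4.443; z_{0.17} = -0.9542, z_{0.86} = 1.08.
σ = (4.443 − 2.303)/(1.08 − (-0.9542)) = 1.052.
μ = 2.303 − (-0.9542)·1.052 = 3.306.

μ ≈ 3.306, σ ≈ 1.052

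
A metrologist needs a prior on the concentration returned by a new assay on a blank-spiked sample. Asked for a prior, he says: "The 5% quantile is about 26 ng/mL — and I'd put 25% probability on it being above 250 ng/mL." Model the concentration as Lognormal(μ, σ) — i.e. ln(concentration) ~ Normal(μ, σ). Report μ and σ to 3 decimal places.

μ ≈ 4.863, σ ≈ 0.976

If T ~ Lognormal(μ,σ) then ln T ~ Normal(μ,σ), so the p-quantile of ln T is μ + z_p·σ.
ln(26) = 3.258 and ln(250) = 5.521; z_{0.05} = -1.645, z_{0.75} = 0.6745.
σ = (5.521 − 3.258)/(0.6745 − (-1.645)) = 0.976.
μ = 3.258 − (-1.645)·0.976 = 4.863.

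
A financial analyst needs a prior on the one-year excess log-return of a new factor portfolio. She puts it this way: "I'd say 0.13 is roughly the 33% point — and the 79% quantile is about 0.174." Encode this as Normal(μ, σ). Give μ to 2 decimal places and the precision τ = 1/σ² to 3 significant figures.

μ = 0.15, τ = 802

For Normal(μ,σ), the p-quantile is μ + z_p·σ. Here z_{0.33} = -0.4399, z_{0.79} = 0.8064.
So 0.13 = μ − 0.4399σ and 0.174 = μ + 0.8064σ.
Subtracting: σ = (0.174 − 0.13)/(0.8064 − (-0.4399)) = 0.04.
Then μ = 0.13 − (-0.4399)·0.04 = 0.15.
Precision τ = 1/σ² = 1/0.0353² = 802.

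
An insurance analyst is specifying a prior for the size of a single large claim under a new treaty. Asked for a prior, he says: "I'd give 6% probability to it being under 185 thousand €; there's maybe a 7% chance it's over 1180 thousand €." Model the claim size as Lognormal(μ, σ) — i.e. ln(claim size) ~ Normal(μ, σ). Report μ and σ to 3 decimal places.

If T ~ Lognormal(μ,σ) then ln T ~ Normal(μ,σ), so the p-quantile of ln T is μ + z_p·σ.
ln(185) = 5.22 and ln(1180) = 7.073; z_{0.06} = -1.555, z_{0.93} = 1.476.
σ = (7.073 − 5.22)/(1.476 − (-1.555)) = 0.611.
μ = 5.22 − (-1.555)·0.611 = 6.171.

μ ≈ 6.171, σ ≈ 0.611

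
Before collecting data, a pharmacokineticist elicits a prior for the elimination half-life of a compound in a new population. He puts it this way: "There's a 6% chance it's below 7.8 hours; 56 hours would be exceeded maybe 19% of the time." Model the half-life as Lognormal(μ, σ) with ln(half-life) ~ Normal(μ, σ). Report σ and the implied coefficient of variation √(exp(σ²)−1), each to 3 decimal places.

σ ≈ 0.810, CV ≈ 0.963

If T ~ Lognormal(μ,σ) then ln T ~ Normal(μ,σ), so the p-quantile of ln T is μ + z_p·σ.
ln(7.8) = 2.054 and ln(56) = 4.025; z_{0.06} = -1.555, z_{0.81} = 0.8779.
σ = (4.025 − 2.054)/(0.8779 − (-1.555)) = 0.810.
μ = 2.054 − (-1.555)·0.810 = 3.314.
CV = √(exp(σ²)−1) = √(exp(0.6566)−1) = 0.963.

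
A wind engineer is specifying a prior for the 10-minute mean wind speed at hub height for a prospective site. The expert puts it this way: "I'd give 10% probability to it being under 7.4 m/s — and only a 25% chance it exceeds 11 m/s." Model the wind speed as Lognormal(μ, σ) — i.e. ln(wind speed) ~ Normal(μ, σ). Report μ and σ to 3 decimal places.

μ ≈ 2.261, σ ≈ 0.203

If T ~ Lognormal(μ,σ) then ln T ~ Normal(μ,σ), so the p-quantile of ln T is μ + z_p·σ.
ln(7.4) = 2.001 and ln(11) = 2.398; z_{0.1} = -1.282, z_{0.75} = 0.6745.
σ = (2.398 − 2.001)/(0.6745 − (-1.282)) = 0.203.
μ = 2.001 − (-1.282)·0.203 = 2.261.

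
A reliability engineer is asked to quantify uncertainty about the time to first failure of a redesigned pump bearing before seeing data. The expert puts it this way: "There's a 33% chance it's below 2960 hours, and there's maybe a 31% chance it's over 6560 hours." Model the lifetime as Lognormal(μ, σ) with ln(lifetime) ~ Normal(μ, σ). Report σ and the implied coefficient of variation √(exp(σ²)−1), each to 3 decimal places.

σ ≈ 0.850, CV ≈ 1.030

If T ~ Lognormal(μ,σ) then ln T ~ Normal(μ,σ), so the p-quantile of ln T is μ + z_p·σ.
ln(2960) = 7.993 and ln(6560) = 8.789; z_{0.33} = -0.4399, z_{0.69} = 0.4959.
σ = (8.789 − 7.993)/(0.4959 − (-0.4399)) = 0.850.
μ = 7.993 − (-0.4399)·0.850 = 8.367.
CV = √(exp(σ²)−1) = √(exp(0.7232)−1) = 1.030.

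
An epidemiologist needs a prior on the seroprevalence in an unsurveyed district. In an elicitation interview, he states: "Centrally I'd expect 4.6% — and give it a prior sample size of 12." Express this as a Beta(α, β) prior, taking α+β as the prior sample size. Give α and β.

α = 0.552, β = 11.448

Under the effective-sample-size interpretation, Beta(α, β) has prior mean α/(α+β) and prior sample size α+β.
So α+β = 12 and α/(α+β) = 0.046, giving α = 0.046·12 = 0.552 and β = 12 − 0.552 = 11.448.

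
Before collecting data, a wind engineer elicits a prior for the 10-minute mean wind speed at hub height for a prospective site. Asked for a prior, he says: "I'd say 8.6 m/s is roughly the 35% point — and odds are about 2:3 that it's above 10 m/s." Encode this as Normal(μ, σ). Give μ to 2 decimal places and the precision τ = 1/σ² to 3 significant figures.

The p-quantile of Normal(μ,σ) is μ + z_p·σ, with z_{0.35} = -0.3853 and z_{0.6} = 0.2533.
Eliminate σ: μ = (z₂·x₁ − z₁·x₂)/(z₂ − z₁) = (0.2533·8.6 − (-0.3853)·10)/0.6387 = 9.44.
Then σ = (x₂ − x₁)/(z₂ − z₁) = (10 − 8.6)/0.6387 = 2.19.
Precision τ = 1/σ² = 1/2.192² = 0.208.

μ = 9.44, τ = 0.208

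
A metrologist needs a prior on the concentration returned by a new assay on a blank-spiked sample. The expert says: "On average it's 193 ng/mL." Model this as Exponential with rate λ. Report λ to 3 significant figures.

λ ≈ 0.00518

Exponential mean = 1/λ, so λ = 1/193.0 = 0.00518.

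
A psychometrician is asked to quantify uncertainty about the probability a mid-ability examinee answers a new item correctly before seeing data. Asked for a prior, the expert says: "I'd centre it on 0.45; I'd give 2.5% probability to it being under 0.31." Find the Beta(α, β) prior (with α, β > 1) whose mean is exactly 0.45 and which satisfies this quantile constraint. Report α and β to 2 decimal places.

With mean 0.45 fixed, write α = 0.45s, β = 0.55s where s = α+β.
Need P(θ < 0.31) = 0.025 under Beta(0.45s, 0.55s). Normal approximation: (q−m)/√(m(1−m)/s) ≈ z_{0.025} = -1.96, so s ≈ 0.45·0.55·(-1.96)²/(0.31−0.45)² = 48.5.
At s = 48.5: P(θ<0.31) ≈ 0.022. Adjusting to match 0.025 gives s ≈ 45.64.
So α = 0.45·45.64 ≈ 20.54, β = 0.55·45.64 ≈ 25.10.

α ≈ 20.54, β ≈ 25.10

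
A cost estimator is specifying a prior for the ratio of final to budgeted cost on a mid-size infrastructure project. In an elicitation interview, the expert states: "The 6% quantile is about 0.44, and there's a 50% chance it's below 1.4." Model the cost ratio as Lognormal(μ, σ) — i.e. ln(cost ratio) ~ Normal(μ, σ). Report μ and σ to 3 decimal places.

If T ~ Lognormal(μ,σ) then ln T ~ Normal(μ,σ), so the p-quantile of ln T is μ + z_p·σ.
ln(0.44) = -0.821 and ln(1.4) = 0.3365; z_{0.06} = -1.555, z_{0.5} = 0.
σ = (0.3365 − -0.821)/(0 − (-1.555)) = 0.744.
μ = -0.821 − (-1.555)·0.744 = 0.336.

μ ≈ 0.336, σ ≈ 0.744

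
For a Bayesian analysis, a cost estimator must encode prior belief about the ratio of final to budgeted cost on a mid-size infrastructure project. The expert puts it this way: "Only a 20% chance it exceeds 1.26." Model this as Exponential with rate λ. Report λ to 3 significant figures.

λ ≈ 1.28

P(T > 1.26) = e^(−λ·1.26) = 0.2, so λ = −ln(0.2)/1.26 = 1.28.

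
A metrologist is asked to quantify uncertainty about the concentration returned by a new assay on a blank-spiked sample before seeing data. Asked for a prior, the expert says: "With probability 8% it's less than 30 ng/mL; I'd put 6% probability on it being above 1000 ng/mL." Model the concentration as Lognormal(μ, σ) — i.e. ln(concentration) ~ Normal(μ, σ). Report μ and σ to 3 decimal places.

μ ≈ 5.066, σ ≈ 1.185

If T ~ Lognormal(μ,σ) then ln T ~ Normal(μ,σ), so the p-quantile of ln T is μ + z_p·σ.
ln(30) = 3.401 and ln(1000) = 6.908; z_{0.08} = -1.405, z_{0.94} = 1.555.
σ = (6.908 − 3.401)/(1.555 − (-1.405)) = 1.185.
μ = 3.401 − (-1.405)·1.185 = 5.066.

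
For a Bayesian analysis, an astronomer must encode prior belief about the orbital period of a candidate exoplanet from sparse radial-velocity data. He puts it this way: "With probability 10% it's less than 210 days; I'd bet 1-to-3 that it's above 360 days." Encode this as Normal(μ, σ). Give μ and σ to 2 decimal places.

For Normal(μ,σ), the p-quantile is μ + z_p·σ. Here z_{0.1} = -1.282, z_{0.75} = 0.6745.
So 210 = μ − 1.282σ and 360 = μ + 0.6745σ.
Subtracting: σ = (360 − 210)/(0.6745 − (-1.282)) = 76.69.
Then μ = 210 − (-1.282)·76.69 = 308.28.

μ = 308.28, σ = 76.69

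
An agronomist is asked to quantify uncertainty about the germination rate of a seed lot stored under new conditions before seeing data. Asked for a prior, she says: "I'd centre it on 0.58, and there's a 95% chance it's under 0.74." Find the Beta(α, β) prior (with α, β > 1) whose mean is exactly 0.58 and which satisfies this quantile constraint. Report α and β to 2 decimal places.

With mean 0.58 fixed, write α = 0.58s, β = 0.42s where s = α+β.
Need P(θ < 0.74) = 0.95 under Beta(0.58s, 0.42s). Normal approximation: (q−m)/√(m(1−m)/s) ≈ z_{0.95} = 1.64, so s ≈ 0.58·0.42·(1.64)²/(0.74−0.58)² = 25.7.
At s = 25.7: P(θ<0.74) ≈ 0.957. Adjusting to match 0.95 gives s ≈ 23.61.
So α = 0.58·23.61 ≈ 13.69, β = 0.42·23.61 ≈ 9.92.

α ≈ 13.69, β ≈ 9.92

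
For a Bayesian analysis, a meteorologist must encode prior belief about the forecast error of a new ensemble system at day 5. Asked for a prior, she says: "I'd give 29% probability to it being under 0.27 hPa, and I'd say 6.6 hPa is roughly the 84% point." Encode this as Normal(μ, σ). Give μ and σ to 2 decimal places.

μ = 2.53, σ = 4.09

The p-quantile of Normal(μ,σ) is μ + z_p·σ, with z_{0.29} = -0.5534 and z_{0.84} = 0.9945.
Eliminate σ: μ = (z₂·x₁ − z₁·x₂)/(z₂ − z₁) = (0.9945·0.27 − (-0.5534)·6.6)/1.548 = 2.53.
Then σ = (x₂ − x₁)/(z₂ − z₁) = (6.6 − 0.27)/1.548 = 4.09.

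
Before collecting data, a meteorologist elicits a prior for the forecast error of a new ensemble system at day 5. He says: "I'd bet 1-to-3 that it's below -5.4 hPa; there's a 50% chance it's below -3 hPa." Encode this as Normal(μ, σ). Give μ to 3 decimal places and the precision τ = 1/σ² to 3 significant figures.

The p-quantile of Normal(μ,σ) is μ + z_p·σ, with z_{0.25} = -0.6745 and z_{0.5} = 0.
Eliminate σ: μ = (z₂·x₁ − z₁·x₂)/(z₂ − z₁) = (0·-5.4 − (-0.6745)·-3)/0.6745 = -3.000.
Then σ = (x₂ − x₁)/(z₂ − z₁) = (-3 − -5.4)/0.6745 = 3.558.
Precision τ = 1/σ² = 1/3.558² = 0.079.

μ = -3.000, τ = 0.079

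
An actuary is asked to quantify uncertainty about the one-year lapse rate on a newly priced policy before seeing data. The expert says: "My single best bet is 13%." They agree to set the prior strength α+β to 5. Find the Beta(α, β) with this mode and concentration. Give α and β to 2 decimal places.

For α,β > 1 the Beta mode is (α−1)/(α+β−2). With α+β = 5, the mode is (α−1)/3.
Set (α−1)/3 = 0.13 → α = 1 + 0.13·3 = 1.39.
β = 5 − α = 3.61.

α = 1.39, β = 3.61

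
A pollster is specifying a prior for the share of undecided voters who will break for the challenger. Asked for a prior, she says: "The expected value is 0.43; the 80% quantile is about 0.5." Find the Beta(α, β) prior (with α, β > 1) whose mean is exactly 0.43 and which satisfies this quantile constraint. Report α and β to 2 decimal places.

With mean 0.43 fixed, write α = 0.43s, β = 0.57s where s = α+β.
Need P(θ < 0.5) = 0.8 under Beta(0.43s, 0.57s). Normal approximation: (q−m)/√(m(1−m)/s) ≈ z_{0.8} = 0.842, so s ≈ 0.43·0.57·(0.842)²/(0.5−0.43)² = 35.4.
At s = 35.4: P(θ<0.5) ≈ 0.801. Adjusting to match 0.8 gives s ≈ 35.17.
So α = 0.43·35.17 ≈ 15.12, β = 0.57·35.17 ≈ 20.05.

α ≈ 15.12, β ≈ 20.05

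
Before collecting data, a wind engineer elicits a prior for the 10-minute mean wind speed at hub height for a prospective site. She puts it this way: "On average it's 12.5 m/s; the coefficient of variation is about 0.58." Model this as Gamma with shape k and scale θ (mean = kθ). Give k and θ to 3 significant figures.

For Gamma(k, scale θ): mean = kθ, variance = kθ², so CV = 1/√k.
CV = 0.58, hence k = 1/CV² = 2.97.
Then θ = mean/k = 12.5/2.97 = 4.2.

k ≈ 2.97, θ ≈ 4.2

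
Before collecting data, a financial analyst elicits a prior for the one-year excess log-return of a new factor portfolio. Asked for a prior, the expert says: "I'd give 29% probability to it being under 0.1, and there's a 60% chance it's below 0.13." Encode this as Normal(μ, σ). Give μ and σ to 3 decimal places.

For Normal(μ,σ), the p-quantile is μ + z_p·σ. Here z_{0.29} = -0.5534, z_{0.6} = 0.2533.
So 0.1 = μ − 0.5534σ and 0.13 = μ + 0.2533σ.
Subtracting: σ = (0.13 − 0.1)/(0.2533 − (-0.5534)) = 0.037.
Then μ = 0.1 − (-0.5534)·0.037 = 0.121.

μ = 0.121, σ = 0.037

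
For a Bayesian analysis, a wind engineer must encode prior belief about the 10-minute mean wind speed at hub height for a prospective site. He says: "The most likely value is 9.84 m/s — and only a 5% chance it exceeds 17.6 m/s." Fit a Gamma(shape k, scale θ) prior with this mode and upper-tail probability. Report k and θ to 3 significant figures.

k ≈ 9.25, θ ≈ 1.19

Gamma(k,θ) with k>1 has mode (k−1)θ, so θ = 9.84/(k−1).
Need P(X < 17.6) = 0.95 with θ tied to k this way. Start at k = 2, θ = 9.84: P(X<17.6) ≈ 0.534.
Too low — raise k to concentrate. Iterating converges to k ≈ 9.25.
Then θ = 9.84/(9.25−1) ≈ 1.19.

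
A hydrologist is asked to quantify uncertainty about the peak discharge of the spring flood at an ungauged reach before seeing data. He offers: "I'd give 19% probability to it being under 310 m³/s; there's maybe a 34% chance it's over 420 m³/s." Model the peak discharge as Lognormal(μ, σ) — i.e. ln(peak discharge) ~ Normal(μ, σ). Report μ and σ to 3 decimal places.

μ ≈ 5.943, σ ≈ 0.235

If T ~ Lognormal(μ,σ) then ln T ~ Normal(μ,σ), so the p-quantile of ln T is μ + z_p·σ.
ln(310) = 5.737 and ln(420) = 6.04; z_{0.19} = -0.8779, z_{0.66} = 0.4125.
σ = (6.04 − 5.737)/(0.4125 − (-0.8779)) = 0.235.
μ = 5.737 − (-0.8779)·0.235 = 5.943.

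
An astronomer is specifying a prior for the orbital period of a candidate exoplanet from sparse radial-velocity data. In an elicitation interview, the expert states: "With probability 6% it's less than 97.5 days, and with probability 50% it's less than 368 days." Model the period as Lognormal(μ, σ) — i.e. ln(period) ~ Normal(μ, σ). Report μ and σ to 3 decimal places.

μ ≈ 5.908, σ ≈ 0.854

If T ~ Lognormal(μ,σ) then ln T ~ Normal(μ,σ), so the p-quantile of ln T is μ + z_p·σ.
ln(97.5) = 4.58 and ln(368) = 5.908; z_{0.06} = -1.555, z_{0.5} = 0.
σ = (5.908 − 4.58)/(0 − (-1.555)) = 0.854.
μ = 4.58 − (-1.555)·0.854 = 5.908.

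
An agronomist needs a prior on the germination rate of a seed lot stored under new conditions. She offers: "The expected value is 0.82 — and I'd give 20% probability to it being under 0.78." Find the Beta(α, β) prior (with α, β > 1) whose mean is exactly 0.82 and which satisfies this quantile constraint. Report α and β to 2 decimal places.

With mean 0.82 fixed, write α = 0.82s, β = 0.18s where s = α+β.
Need P(θ < 0.78) = 0.2 under Beta(0.82s, 0.18s). Normal approximation: (q−m)/√(m(1−m)/s) ≈ z_{0.2} = -0.842, so s ≈ 0.82·0.18·(-0.842)²/(0.78−0.82)² = 65.3.
At s = 65.3: P(θ<0.78) ≈ 0.194. Adjusting to match 0.2 gives s ≈ 61.38.
So α = 0.82·61.38 ≈ 50.34, β = 0.18·61.38 ≈ 11.05.

α ≈ 50.34, β ≈ 11.05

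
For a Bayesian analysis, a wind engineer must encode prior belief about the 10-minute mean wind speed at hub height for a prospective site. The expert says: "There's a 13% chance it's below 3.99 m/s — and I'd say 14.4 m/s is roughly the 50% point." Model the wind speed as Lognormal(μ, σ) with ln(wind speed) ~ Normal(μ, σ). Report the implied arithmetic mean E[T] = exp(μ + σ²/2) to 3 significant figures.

E[T] ≈ 27.6 m/s

If T ~ Lognormal(μ,σ) then ln T ~ Normal(μ,σ), so the p-quantile of ln T is μ + z_p·σ.
ln(3.99) = 1.384 and ln(14.4) = 2.667; z_{0.13} = -1.126, z_{0.5} = 0.
σ = (2.667 − 1.384)/(0 − (-1.126)) = 1.139.
μ = 1.384 − (-1.126)·1.139 = 2.667.
E[T] = exp(μ + σ²/2) = exp(2.667 + 0.6491) = 27.6 m/s.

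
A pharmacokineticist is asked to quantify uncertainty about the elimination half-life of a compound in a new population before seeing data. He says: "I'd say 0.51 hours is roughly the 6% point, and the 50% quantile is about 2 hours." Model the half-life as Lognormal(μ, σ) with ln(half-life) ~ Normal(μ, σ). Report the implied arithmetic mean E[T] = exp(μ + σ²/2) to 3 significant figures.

If T ~ Lognormal(μ,σ) then ln T ~ Normal(μ,σ), so the p-quantile of ln T is μ + z_p·σ.
ln(0.51) = -0.6733 and ln(2) = 0.6931; z_{0.06} = -1.555, z_{0.5} = 0.
σ = (0.6931 − -0.6733)/(0 − (-1.555)) = 0.879.
μ = -0.6733 − (-1.555)·0.879 = 0.693.
E[T] = exp(μ + σ²/2) = exp(0.693 + 0.3862) = 2.94 hours.

E[T] ≈ 2.94 hours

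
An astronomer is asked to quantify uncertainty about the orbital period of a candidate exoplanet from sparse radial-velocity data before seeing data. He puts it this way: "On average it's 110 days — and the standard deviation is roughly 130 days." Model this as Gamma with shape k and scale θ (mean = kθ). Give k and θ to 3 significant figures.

For Gamma(k, scale θ): mean = kθ, variance = kθ², so CV = 1/√k.
CV = SD/mean = 130/110 = 1.182, hence k = 1/CV² = 0.716.
Then θ = mean/k = 110/0.716 = 154.

k ≈ 0.716, θ ≈ 154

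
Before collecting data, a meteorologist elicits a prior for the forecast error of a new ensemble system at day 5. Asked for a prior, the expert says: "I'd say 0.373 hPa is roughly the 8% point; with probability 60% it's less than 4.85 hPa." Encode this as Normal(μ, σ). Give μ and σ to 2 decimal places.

μ = 4.17, σ = 2.70

The p-quantile of Normal(μ,σ) is μ + z_p·σ, with z_{0.08} = -1.405 and z_{0.6} = 0.2533.
Eliminate σ: μ = (z₂·x₁ − z₁·x₂)/(z₂ − z₁) = (0.2533·0.373 − (-1.405)·4.85)/1.658 = 4.17.
Then σ = (x₂ − x₁)/(z₂ − z₁) = (4.85 − 0.373)/1.658 = 2.70.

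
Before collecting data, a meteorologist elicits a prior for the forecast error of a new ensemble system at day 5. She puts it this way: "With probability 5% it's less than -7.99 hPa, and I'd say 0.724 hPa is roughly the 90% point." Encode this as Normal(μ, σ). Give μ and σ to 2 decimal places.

μ = -3.09, σ = 2.98

The p-quantile of Normal(μ,σ) is μ + z_p·σ, with z_{0.05} = -1.645 and z_{0.9} = 1.282.
Eliminate σ: μ = (z₂·x₁ − z₁·x₂)/(z₂ − z₁) = (1.282·-7.99 − (-1.645)·0.724)/2.926 = -3.09.
Then σ = (x₂ − x₁)/(z₂ − z₁) = (0.724 − -7.99)/2.926 = 2.98.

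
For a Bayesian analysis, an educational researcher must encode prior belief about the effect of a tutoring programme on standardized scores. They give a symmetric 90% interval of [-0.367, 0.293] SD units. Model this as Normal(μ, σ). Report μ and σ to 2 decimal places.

μ = -0.04, σ = 0.20

A symmetric 90% interval runs μ ± z·σ with z = 1.645.
Half-width = 0.33, so σ = 0.33/1.645 = 0.20.
μ is the interval midpoint, -0.04.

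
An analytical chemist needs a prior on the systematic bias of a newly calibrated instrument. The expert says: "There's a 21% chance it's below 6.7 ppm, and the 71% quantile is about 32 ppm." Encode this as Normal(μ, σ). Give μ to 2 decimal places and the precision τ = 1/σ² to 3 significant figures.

For Normal(μ,σ), the p-quantile is μ + z_p·σ. Here z_{0.21} = -0.8064, z_{0.71} = 0.5534.
So 6.7 = μ − 0.8064σ and 32 = μ + 0.5534σ.
Subtracting: σ = (32 − 6.7)/(0.5534 − (-0.8064)) = 18.61.
Then μ = 6.7 − (-0.8064)·18.61 = 21.70.
Precision τ = 1/σ² = 1/18.61² = 0.00289.

μ = 21.70, τ = 0.00289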